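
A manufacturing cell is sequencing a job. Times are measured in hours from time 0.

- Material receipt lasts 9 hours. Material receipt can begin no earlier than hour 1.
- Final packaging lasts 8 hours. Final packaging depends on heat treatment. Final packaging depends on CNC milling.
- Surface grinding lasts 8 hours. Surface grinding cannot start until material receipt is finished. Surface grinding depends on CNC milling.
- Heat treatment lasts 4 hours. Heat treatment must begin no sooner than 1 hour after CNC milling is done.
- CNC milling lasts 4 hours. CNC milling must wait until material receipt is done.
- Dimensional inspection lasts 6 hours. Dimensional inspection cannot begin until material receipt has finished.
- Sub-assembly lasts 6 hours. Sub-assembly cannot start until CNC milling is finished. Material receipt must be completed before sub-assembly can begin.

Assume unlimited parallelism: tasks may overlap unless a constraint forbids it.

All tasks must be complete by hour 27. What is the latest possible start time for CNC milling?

10

To finish by hour 27, final packaging (duration 8) must start no later than hour 19.
Heat treatment must finish before final packaging (must start by hour 19). With a 4-hour duration, heat treatment must start by 19 − 4 = hour 15.
To finish by hour 27, surface grinding (duration 8) must start no later than hour 19.
To finish by hour 27, sub-assembly (duration 6) must start no later than hour 21.
For CNC milling: heat treatment (must start by hour 15, minus 1-hour gap → hour 14); surface grinding (must start by hour 19); sub-assembly (must start by hour 21); final packaging (must start by hour 19). The most restrictive is hour 14; with a 4-hour duration, CNC milling must start by hour 10.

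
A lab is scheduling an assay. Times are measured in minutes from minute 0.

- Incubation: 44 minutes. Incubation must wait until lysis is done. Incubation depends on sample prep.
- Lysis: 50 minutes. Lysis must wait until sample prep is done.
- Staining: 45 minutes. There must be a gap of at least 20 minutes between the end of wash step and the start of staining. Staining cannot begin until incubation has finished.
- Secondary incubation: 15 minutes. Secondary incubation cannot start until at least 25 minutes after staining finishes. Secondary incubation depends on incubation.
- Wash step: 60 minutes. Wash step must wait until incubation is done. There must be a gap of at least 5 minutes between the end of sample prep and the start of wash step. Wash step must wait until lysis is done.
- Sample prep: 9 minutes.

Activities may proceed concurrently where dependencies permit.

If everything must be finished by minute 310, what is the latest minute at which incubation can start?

101

Secondary incubation must finish by minute 310; it takes 15 minutes, so it must start by 310 − 15 = minute 295.
Staining feeds into secondary incubation (must start by minute 295, minus 25-minute gap → minute 270); so staining must finish by minute 270 and therefore start by minute 225.
Wash step feeds into staining (must start by minute 225, minus 20-minute gap → minute 205); so wash step must finish by minute 205 and therefore start by minute 145.
Incubation must finish in time for wash step (must start by minute 145); staining (must start by minute 225); secondary incubation (must start by minute 295). The tightest is minute 145, so incubation must start by 145 − 44 = minute 101.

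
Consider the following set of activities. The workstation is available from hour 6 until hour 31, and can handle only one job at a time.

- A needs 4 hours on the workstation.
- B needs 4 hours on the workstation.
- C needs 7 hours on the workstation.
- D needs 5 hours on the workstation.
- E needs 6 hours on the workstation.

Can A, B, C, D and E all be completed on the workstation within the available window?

The workstation window is 31 − 6 = 25 hours.
Running back to back, the jobs need 4 + 4 + 7 + 5 + 6 = 26 hours on the workstation.
Since 26 > 25, they cannot all fit.

No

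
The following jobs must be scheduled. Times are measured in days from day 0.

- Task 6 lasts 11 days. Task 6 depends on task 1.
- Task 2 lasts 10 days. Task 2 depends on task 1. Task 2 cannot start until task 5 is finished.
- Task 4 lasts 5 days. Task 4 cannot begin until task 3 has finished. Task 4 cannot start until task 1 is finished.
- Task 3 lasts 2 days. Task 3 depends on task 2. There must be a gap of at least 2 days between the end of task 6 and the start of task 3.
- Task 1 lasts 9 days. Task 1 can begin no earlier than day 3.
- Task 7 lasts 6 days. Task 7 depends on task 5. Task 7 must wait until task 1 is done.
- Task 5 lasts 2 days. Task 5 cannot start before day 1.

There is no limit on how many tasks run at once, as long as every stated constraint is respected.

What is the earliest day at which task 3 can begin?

25

After its own release at day 1, task 5 can start at day 1 and finishes at day 3.
Task 1 cannot begin until its own release at day 3. It runs from day 3 to 3 + 9 = day 12.
Task 6 waits on task 1 (finishes day 12), so it starts at day 12 and finishes at 12 + 11 = day 23.
Task 2 cannot start until task 1 (finishes day 12); task 5 (finishes day 3). The controlling bound is day 12, so task 2 finishes at 12 + 10 = day 22.
Task 3 waits on task 2 (finishes day 22); task 6 (finishes day 23, plus 2-day gap → day 25). The latest of these is day 25, which is the earliest task 3 can start.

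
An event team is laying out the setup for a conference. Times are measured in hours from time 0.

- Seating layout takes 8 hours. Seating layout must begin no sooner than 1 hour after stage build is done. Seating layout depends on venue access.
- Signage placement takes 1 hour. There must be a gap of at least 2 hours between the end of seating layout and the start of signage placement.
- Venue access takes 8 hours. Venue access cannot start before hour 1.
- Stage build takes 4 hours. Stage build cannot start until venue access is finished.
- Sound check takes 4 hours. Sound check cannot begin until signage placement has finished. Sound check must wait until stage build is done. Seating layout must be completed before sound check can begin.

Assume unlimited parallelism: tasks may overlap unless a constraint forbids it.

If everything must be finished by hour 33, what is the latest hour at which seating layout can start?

18

Sound check must finish by hour 33; it takes 4 hours, so it must start by 33 − 4 = hour 29.
Since sound check (must start by hour 29) depends on it, signage placement must finish by hour 29. Backing off its 1-hour duration gives a latest start of hour 28.
Seating layout has several dependents: signage placement (must start by hour 28, minus 2-hour gap → hour 26); sound check (must start by hour 29). The earliest of those limits is hour 26, so seating layout must start by 26 − 8 = hour 18.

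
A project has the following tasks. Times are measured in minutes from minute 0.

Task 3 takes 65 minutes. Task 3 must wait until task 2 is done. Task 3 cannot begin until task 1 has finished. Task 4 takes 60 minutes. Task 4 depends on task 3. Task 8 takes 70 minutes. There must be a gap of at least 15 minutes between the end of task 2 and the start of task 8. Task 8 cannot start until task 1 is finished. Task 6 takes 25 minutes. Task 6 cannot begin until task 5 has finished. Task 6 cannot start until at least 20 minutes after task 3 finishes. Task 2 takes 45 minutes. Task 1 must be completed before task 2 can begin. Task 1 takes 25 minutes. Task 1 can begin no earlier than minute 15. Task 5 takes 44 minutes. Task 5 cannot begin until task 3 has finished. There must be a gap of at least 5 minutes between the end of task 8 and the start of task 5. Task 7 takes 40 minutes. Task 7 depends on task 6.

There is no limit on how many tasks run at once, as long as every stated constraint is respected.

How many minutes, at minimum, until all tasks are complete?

284

Task 1 cannot begin until its own release at minute 15. It runs from minute 15 to 15 + 25 = minute 40.
Task 2 cannot begin until task 1 (finishes minute 40). It runs from minute 40 to 40 + 45 = minute 85.
Task 8 cannot start until task 2 (finishes minute 85, plus 15-minute gap → minute 100); task 1 (finishes minute 40). The controlling bound is minute 100, so task 8 finishes at 100 + 70 = minute 170.
Task 3 needs all of task 2 (finishes minute 85); task 1 (finishes minute 40). That puts its earliest start at minute 85; it finishes at 85 + 65 = minute 150.
Task 5 needs all of task 3 (finishes minute 150); task 8 (finishes minute 170, plus 5-minute gap → minute 175). That puts its earliest start at minute 175; it finishes at 175 + 44 = minute 219.
For task 6: task 5 (finishes minute 219); task 3 (finishes minute 150, plus 20-minute gap → minute 170). Taking the maximum gives a start of minute 219, and it finishes at 219 + 25 = minute 244.
Task 7 cannot begin until task 6 (finishes minute 244). It runs from minute 244 to 244 + 40 = minute 284.
Task 4 waits on task 3 (finishes minute 150), so it starts at minute 150 and finishes at 150 + 60 = minute 210.
All tasks are finished once the last one completes. Finish times: Task 1 at 40, Task 2 at 85, Task 3 at 150, Task 4 at 210, Task 5 at 219, Task 6 at 244, Task 7 at 284, Task 8 at 170. The latest is minute 284.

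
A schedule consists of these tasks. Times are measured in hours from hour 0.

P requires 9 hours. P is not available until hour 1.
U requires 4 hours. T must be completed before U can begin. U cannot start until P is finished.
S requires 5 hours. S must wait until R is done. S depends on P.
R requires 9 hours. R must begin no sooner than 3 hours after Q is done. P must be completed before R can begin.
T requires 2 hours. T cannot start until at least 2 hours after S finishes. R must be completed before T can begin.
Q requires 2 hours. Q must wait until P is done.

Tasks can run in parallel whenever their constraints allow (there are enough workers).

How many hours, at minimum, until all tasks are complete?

37

After its own release at hour 1, P can start at hour 1 and finishes at hour 10.
Q cannot begin until P (finishes hour 10). It runs from hour 10 to 10 + 2 = hour 12.
R cannot start until Q (finishes hour 12, plus 3-hour gap → hour 15); P (finishes hour 10). The controlling bound is hour 15, so R finishes at 15 + 9 = hour 24.
S cannot start until R (finishes hour 24); P (finishes hour 10). The controlling bound is hour 24, so S finishes at 24 + 5 = hour 29.
T needs all of S (finishes hour 29, plus 2-hour gap → hour 31); R (finishes hour 24). That puts its earliest start at hour 31; it finishes at 31 + 2 = hour 33.
For U: T (finishes hour 33); P (finishes hour 10). Taking the maximum gives a start of hour 33, and it finishes at 33 + 4 = hour 37.
All tasks are finished once the last one completes. Finish times: P at 10, Q at 12, R at 24, S at 29, T at 33, U at 37. The latest is hour 37.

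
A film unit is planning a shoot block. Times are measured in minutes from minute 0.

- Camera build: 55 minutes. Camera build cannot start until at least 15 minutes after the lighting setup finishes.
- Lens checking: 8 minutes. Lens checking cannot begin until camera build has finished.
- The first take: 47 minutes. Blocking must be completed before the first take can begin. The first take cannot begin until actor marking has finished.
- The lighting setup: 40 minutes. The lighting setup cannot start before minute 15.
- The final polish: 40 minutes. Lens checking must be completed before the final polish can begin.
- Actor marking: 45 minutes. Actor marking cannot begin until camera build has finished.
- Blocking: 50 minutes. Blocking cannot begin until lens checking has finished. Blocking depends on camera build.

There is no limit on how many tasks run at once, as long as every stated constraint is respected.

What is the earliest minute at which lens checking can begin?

The lighting setup cannot begin until its own release at minute 15. It runs from minute 15 to 15 + 40 = minute 55.
Camera build waits on the lighting setup (finishes minute 55, plus 15-minute gap → minute 70), so it starts at minute 70 and finishes at 70 + 55 = minute 125.
Lens checking waits on camera build (finishes minute 125), so the earliest it can start is minute 125.

125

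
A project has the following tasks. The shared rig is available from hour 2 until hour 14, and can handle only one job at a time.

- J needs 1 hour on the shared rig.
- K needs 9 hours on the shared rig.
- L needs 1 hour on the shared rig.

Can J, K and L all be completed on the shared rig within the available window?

Yes

The shared rig window is 14 − 2 = 12 hours.
Running back to back, the jobs need 1 + 9 + 1 = 11 hours on the shared rig.
Since 11 ≤ 12, they fit within the window.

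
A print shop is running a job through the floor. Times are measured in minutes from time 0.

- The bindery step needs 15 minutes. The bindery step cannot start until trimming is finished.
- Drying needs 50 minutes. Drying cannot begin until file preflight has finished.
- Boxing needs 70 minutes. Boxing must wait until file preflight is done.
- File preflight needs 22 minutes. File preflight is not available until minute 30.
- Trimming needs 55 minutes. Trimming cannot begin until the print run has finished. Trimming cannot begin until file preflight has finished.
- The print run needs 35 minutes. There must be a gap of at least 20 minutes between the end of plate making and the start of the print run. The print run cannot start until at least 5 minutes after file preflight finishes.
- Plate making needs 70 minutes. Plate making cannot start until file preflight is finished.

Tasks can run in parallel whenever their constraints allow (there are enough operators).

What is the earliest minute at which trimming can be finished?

232

After its own release at minute 30, file preflight can start at minute 30 and finishes at minute 52.
Plate making waits on file preflight (finishes minute 52), so it starts at minute 52 and finishes at 52 + 70 = minute 122.
The print run cannot start until plate making (finishes minute 122, plus 20-minute gap → minute 142); file preflight (finishes minute 52, plus 5-minute gap → minute 57). The controlling bound is minute 142, so the print run finishes at 142 + 35 = minute 177.
Trimming needs all of the print run (finishes minute 177); file preflight (finishes minute 52). That puts its earliest start at minute 177; it finishes at 177 + 55 = minute 232.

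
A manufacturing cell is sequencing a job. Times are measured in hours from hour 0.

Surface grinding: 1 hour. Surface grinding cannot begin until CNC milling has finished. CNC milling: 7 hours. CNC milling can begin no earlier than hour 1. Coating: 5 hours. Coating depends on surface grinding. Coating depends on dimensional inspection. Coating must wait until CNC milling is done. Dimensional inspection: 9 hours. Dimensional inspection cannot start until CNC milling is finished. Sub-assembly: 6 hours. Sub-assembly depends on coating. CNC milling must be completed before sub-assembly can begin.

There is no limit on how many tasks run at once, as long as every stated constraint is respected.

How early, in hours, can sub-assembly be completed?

28

After its own release at hour 1, CNC milling can start at hour 1 and finishes at hour 8.
Dimensional inspection waits on CNC milling (finishes hour 8), so it starts at hour 8 and finishes at 8 + 9 = hour 17.
Surface grinding waits on CNC milling (finishes hour 8), so it starts at hour 8 and finishes at 8 + 1 = hour 9.
Coating needs all of surface grinding (finishes hour 9); dimensional inspection (finishes hour 17); CNC milling (finishes hour 8). That puts its earliest start at hour 17; it finishes at 17 + 5 = hour 22.
For sub-assembly: coating (finishes hour 22); CNC milling (finishes hour 8). Taking the maximum gives a start of hour 22, and it finishes at 22 + 6 = hour 28.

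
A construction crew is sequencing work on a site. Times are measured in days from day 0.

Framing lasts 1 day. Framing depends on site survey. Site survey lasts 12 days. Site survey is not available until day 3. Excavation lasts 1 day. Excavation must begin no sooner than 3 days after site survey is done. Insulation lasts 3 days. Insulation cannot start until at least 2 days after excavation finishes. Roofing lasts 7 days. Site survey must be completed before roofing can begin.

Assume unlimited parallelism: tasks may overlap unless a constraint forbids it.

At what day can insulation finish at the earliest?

After its own release at day 3, site survey can start at day 3 and finishes at day 15.
After site survey (finishes day 15, plus 3-day gap → day 18), excavation can start at day 18 and finishes at day 19.
After excavation (finishes day 19, plus 2-day gap → day 21), insulation can start at day 21 and finishes at day 24.

24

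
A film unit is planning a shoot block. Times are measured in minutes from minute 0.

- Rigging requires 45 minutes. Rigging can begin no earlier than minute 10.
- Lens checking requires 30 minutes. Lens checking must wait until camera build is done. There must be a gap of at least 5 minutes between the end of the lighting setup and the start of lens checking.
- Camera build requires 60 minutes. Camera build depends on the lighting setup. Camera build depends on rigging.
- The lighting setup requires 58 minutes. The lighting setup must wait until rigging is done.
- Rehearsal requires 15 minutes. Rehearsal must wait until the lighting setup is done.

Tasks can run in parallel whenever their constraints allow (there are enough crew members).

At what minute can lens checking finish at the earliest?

Rigging cannot begin until its own release at minute 10. It runs from minute 10 to 10 + 45 = minute 55.
The lighting setup waits on rigging (finishes minute 55), so it starts at minute 55 and finishes at 55 + 58 = minute 113.
Camera build needs all of the lighting setup (finishes minute 113); rigging (finishes minute 55). That puts its earliest start at minute 113; it finishes at 113 + 60 = minute 173.
Lens checking has to wait for camera build (finishes minute 173); the lighting setup (finishes minute 113, plus 5-minute gap → minute 118). The latest of these is minute 173, so lens checking runs minute 173 to 173 + 30 = minute 203.

203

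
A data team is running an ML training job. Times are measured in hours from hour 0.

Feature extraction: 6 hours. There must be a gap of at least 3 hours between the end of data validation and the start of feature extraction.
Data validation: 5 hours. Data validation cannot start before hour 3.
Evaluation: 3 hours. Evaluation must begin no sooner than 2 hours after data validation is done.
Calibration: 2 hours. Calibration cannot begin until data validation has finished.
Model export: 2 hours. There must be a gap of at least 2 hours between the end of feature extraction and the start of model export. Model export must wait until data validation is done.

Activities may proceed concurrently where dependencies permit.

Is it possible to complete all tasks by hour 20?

No

Data validation waits on its own release at hour 3, so it starts at hour 3 and finishes at 3 + 5 = hour 8.
After data validation (finishes hour 8), calibration can start at hour 8 and finishes at hour 10.
Evaluation waits on data validation (finishes hour 8, plus 2-hour gap → hour 10), so it starts at hour 10 and finishes at 10 + 3 = hour 13.
Feature extraction waits on data validation (finishes hour 8, plus 3-hour gap → hour 11), so it starts at hour 11 and finishes at 11 + 6 = hour 17.
For model export: feature extraction (finishes hour 17, plus 2-hour gap → hour 19); data validation (finishes hour 8). Taking the maximum gives a start of hour 19, and it finishes at 19 + 2 = hour 21.
The earliest everything can be done is hour 21, which is after the deadline of 20, so it is not possible.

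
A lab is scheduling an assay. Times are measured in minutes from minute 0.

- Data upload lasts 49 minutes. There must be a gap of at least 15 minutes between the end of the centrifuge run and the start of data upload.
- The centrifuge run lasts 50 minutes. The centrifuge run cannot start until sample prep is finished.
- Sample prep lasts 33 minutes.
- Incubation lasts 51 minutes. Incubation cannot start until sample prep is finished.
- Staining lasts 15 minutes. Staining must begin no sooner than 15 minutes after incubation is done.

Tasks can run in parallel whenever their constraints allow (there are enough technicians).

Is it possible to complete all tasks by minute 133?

Nothing blocks sample prep, so it runs from minute 0 to minute 33.
The centrifuge run waits on sample prep (finishes minute 33), so it starts at minute 33 and finishes at 33 + 50 = minute 83.
After the centrifuge run (finishes minute 83, plus 15-minute gap → minute 98), data upload can start at minute 98 and finishes at minute 147.
Incubation cannot begin until sample prep (finishes minute 33). It runs from minute 33 to 33 + 51 = minute 84.
After incubation (finishes minute 84, plus 15-minute gap → minute 99), staining can start at minute 99 and finishes at minute 114.
The earliest everything can be done is minute 147, which is after the deadline of 133, so it is not possible.

No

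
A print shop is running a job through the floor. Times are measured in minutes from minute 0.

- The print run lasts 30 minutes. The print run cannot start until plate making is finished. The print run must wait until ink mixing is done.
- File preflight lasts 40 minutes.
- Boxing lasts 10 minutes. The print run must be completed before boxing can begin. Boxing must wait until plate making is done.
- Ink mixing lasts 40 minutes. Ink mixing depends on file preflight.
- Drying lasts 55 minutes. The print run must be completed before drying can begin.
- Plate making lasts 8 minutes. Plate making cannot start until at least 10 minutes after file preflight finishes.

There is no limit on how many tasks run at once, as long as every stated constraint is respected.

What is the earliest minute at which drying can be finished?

File preflight has no prerequisites, so it starts at minute 0 and finishes at minute 40.
Ink mixing cannot begin until file preflight (finishes minute 40). It runs from minute 40 to 40 + 40 = minute 80.
Plate making cannot begin until file preflight (finishes minute 40, plus 10-minute gap → minute 50). It runs from minute 50 to 50 + 8 = minute 58.
The print run needs all of plate making (finishes minute 58); ink mixing (finishes minute 80). That puts its earliest start at minute 80; it finishes at 80 + 30 = minute 110.
Drying waits on the print run (finishes minute 110), so it starts at minute 110 and finishes at 110 + 55 = minute 165.

165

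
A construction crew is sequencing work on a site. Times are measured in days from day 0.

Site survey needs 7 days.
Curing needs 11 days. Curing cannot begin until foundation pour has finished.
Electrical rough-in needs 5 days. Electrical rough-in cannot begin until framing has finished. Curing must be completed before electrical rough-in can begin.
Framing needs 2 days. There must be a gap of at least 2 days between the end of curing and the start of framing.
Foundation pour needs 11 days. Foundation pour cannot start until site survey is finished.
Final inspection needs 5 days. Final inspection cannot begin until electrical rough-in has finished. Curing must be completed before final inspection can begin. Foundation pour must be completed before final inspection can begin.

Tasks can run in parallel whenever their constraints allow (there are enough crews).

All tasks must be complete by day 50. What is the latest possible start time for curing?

To finish by day 50, final inspection (duration 5) must start no later than day 45.
Since final inspection (must start by day 45) depends on it, electrical rough-in must finish by day 45. Backing off its 5-day duration gives a latest start of day 40.
Framing feeds into electrical rough-in (must start by day 40); so framing must finish by day 40 and therefore start by day 38.
Curing feeds framing (must start by day 38, minus 2-day gap → day 36); electrical rough-in (must start by day 40); final inspection (must start by day 45). Taking the minimum, curing must finish by day 36 and start by 36 − 11 = day 25.

25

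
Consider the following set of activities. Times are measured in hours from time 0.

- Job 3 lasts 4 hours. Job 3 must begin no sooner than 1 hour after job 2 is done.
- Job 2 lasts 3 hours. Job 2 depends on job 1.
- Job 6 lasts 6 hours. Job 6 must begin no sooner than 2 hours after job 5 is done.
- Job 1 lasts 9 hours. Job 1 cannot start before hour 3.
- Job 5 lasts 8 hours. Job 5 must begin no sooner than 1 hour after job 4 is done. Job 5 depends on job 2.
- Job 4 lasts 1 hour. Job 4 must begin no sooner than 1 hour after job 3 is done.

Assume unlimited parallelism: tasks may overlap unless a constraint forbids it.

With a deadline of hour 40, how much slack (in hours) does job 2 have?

1

After its own release at hour 3, job 1 can start at hour 3 and finishes at hour 12.
Job 2 cannot begin until job 1 (finishes hour 12). It runs from hour 12 to 12 + 3 = hour 15.

Working backward from the deadline:
Nothing follows job 6; the deadline of hour 40 is its only limit. It must start by 40 − 6 = hour 34.
Job 5 has to be done before job 6 (must start by hour 34, minus 2-hour gap → hour 32). That means finishing by hour 32, i.e. starting by 32 − 8 = hour 24.
Job 4 has to be done before job 5 (must start by hour 24, minus 1-hour gap → hour 23). That means finishing by hour 23, i.e. starting by 23 − 1 = hour 22.
Job 3 must finish before job 4 (must start by hour 22, minus 1-hour gap → hour 21). With a 4-hour duration, job 3 must start by 21 − 4 = hour 17.
Job 2 has several dependents: job 3 (must start by hour 17, minus 1-hour gap → hour 16); job 5 (must start by hour 24). The earliest of those limits is hour 16, so job 2 must start by 16 − 3 = hour 13.
So job 2 can start as early as hour 12 and as late as hour 13, giving 13 − 12 = 1 hour of slack.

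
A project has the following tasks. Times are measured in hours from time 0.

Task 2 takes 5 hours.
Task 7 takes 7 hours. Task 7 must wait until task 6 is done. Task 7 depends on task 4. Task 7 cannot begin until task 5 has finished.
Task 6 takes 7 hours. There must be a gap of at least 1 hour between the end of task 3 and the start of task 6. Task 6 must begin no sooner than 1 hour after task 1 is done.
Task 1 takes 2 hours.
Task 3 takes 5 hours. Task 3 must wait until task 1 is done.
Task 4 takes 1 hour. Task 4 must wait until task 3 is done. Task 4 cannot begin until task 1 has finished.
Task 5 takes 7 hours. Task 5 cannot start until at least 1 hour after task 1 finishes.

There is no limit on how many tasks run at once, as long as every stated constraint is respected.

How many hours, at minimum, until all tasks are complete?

22

Nothing blocks task 2, so it runs from hour 0 to hour 5.
Task 1 has no prerequisites, so it starts at hour 0 and finishes at hour 2.
Task 5 waits on task 1 (finishes hour 2, plus 1-hour gap → hour 3), so it starts at hour 3 and finishes at 3 + 7 = hour 10.
Task 3 cannot begin until task 1 (finishes hour 2). It runs from hour 2 to 2 + 5 = hour 7.
Task 6 has to wait for task 3 (finishes hour 7, plus 1-hour gap → hour 8); task 1 (finishes hour 2, plus 1-hour gap → hour 3). The latest of these is hour 8, so task 6 runs hour 8 to 8 + 7 = hour 15.
Task 4 cannot start until task 3 (finishes hour 7); task 1 (finishes hour 2). The controlling bound is hour 7, so task 4 finishes at 7 + 1 = hour 8.
For task 7: task 6 (finishes hour 15); task 4 (finishes hour 8); task 5 (finishes hour 10). Taking the maximum gives a start of hour 15, and it finishes at 15 + 7 = hour 22.
All tasks are finished once the last one completes. Finish times: Task 1 at 2, Task 2 at 5, Task 3 at 7, Task 4 at 8, Task 5 at 10, Task 6 at 15, Task 7 at 22. The latest is hour 22.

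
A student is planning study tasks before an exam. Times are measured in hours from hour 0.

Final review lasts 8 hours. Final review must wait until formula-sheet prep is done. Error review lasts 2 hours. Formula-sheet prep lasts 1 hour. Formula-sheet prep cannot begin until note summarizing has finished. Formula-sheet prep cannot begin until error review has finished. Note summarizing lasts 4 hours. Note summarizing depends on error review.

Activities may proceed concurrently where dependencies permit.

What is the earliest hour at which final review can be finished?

Error review has no prerequisites, so it starts at hour 0 and finishes at hour 2.
After error review (finishes hour 2), note summarizing can start at hour 2 and finishes at hour 6.
Formula-sheet prep has to wait for note summarizing (finishes hour 6); error review (finishes hour 2). The latest of these is hour 6, so formula-sheet prep runs hour 6 to 6 + 1 = hour 7.
Final review waits on formula-sheet prep (finishes hour 7), so it starts at hour 7 and finishes at 7 + 8 = hour 15.

15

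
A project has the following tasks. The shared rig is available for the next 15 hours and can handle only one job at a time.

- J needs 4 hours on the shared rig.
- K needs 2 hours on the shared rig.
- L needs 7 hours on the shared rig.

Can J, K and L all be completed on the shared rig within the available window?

Running back to back, the jobs need 4 + 2 + 7 = 13 hours on the shared rig.
Since 13 ≤ 15, they fit within the window.

Yes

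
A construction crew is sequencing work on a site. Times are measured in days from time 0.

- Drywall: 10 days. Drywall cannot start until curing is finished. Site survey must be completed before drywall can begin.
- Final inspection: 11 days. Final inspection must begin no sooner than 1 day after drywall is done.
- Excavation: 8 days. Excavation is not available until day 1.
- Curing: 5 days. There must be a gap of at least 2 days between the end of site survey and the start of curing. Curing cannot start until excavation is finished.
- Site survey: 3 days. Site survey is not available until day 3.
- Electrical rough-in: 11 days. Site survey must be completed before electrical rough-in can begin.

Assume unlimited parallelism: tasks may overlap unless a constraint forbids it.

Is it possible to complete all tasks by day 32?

No

Excavation waits on its own release at day 1, so it starts at day 1 and finishes at 1 + 8 = day 9.
After its own release at day 3, site survey can start at day 3 and finishes at day 6.
After site survey (finishes day 6), electrical rough-in can start at day 6 and finishes at day 17.
Curing cannot start until site survey (finishes day 6, plus 2-day gap → day 8); excavation (finishes day 9). The controlling bound is day 9, so curing finishes at 9 + 5 = day 14.
Drywall needs all of curing (finishes day 14); site survey (finishes day 6). That puts its earliest start at day 14; it finishes at 14 + 10 = day 24.
After drywall (finishes day 24, plus 1-day gap → day 25), final inspection can start at day 25 and finishes at day 36.
The earliest everything can be done is day 36, which is after the deadline of 32, so it is not possible.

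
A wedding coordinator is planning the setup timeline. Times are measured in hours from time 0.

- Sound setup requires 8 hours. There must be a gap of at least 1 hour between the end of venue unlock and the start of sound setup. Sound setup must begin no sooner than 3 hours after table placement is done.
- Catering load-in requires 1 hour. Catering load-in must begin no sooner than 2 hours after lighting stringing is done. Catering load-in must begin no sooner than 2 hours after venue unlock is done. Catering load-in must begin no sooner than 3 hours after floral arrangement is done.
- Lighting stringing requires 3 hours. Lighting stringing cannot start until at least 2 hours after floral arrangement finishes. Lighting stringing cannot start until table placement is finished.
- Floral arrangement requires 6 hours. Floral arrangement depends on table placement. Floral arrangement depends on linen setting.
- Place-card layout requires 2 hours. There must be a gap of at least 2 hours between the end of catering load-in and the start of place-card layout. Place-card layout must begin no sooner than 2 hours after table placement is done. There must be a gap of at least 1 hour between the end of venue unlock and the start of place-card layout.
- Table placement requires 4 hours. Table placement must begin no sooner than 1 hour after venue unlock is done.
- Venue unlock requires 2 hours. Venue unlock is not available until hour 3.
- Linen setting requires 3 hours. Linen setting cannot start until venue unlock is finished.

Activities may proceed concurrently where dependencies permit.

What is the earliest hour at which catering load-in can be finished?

24

Venue unlock waits on its own release at hour 3, so it starts at hour 3 and finishes at 3 + 2 = hour 5.
Linen setting waits on venue unlock (finishes hour 5), so it starts at hour 5 and finishes at 5 + 3 = hour 8.
Table placement waits on venue unlock (finishes hour 5, plus 1-hour gap → hour 6), so it starts at hour 6 and finishes at 6 + 4 = hour 10.
For floral arrangement: table placement (finishes hour 10); linen setting (finishes hour 8). Taking the maximum gives a start of hour 10, and it finishes at 10 + 6 = hour 16.
Lighting stringing has to wait for floral arrangement (finishes hour 16, plus 2-hour gap → hour 18); table placement (finishes hour 10). The latest of these is hour 18, so lighting stringing runs hour 18 to 18 + 3 = hour 21.
Catering load-in needs all of lighting stringing (finishes hour 21, plus 2-hour gap → hour 23); venue unlock (finishes hour 5, plus 2-hour gap → hour 7); floral arrangement (finishes hour 16, plus 3-hour gap → hour 19). That puts its earliest start at hour 23; it finishes at 23 + 1 = hour 24.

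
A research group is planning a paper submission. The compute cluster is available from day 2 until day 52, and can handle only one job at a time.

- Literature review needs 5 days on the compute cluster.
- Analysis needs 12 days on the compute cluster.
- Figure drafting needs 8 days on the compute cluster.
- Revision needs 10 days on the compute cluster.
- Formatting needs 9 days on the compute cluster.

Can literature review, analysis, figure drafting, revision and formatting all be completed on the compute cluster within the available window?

The compute cluster window is 52 − 2 = 50 days.
Running back to back, the jobs need 5 + 12 + 8 + 10 + 9 = 44 days on the compute cluster.
Since 44 ≤ 50, they fit within the window.

Yes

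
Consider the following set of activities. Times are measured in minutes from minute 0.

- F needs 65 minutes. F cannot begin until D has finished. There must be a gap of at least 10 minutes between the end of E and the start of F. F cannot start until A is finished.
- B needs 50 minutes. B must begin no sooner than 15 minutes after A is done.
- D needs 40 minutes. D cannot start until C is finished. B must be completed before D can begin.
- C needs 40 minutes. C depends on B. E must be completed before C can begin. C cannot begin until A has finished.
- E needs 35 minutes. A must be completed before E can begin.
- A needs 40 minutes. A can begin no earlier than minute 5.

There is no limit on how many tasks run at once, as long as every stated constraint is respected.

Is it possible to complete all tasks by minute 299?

After its own release at minute 5, A can start at minute 5 and finishes at minute 45.
E waits on A (finishes minute 45), so it starts at minute 45 and finishes at 45 + 35 = minute 80.
After A (finishes minute 45, plus 15-minute gap → minute 60), B can start at minute 60 and finishes at minute 110.
For C: B (finishes minute 110); E (finishes minute 80); A (finishes minute 45). Taking the maximum gives a start of minute 110, and it finishes at 110 + 40 = minute 150.
For D: C (finishes minute 150); B (finishes minute 110). Taking the maximum gives a start of minute 150, and it finishes at 150 + 40 = minute 190.
For F: D (finishes minute 190); E (finishes minute 80, plus 10-minute gap → minute 90); A (finishes minute 45). Taking the maximum gives a start of minute 190, and it finishes at 190 + 65 = minute 255.
Every task is finished by minute 255, which is no later than the deadline of 299, so the schedule is feasible.

Yes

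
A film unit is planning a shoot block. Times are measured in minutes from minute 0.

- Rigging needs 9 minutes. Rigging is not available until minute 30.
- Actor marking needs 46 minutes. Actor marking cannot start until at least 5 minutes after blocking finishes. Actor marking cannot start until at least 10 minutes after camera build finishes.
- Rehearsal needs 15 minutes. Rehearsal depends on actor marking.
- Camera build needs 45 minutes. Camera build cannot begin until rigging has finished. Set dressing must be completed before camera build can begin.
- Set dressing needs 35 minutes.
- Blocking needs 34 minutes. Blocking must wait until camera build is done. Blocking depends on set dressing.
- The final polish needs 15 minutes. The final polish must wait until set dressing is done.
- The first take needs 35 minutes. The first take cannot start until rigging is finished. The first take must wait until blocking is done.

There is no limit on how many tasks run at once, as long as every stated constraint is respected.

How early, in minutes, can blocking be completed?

Set dressing can start immediately at minute 0; it finishes at minute 35.
Rigging waits on its own release at minute 30, so it starts at minute 30 and finishes at 30 + 9 = minute 39.
Camera build has to wait for rigging (finishes minute 39); set dressing (finishes minute 35). The latest of these is minute 39, so camera build runs minute 39 to 39 + 45 = minute 84.
Blocking cannot start until camera build (finishes minute 84); set dressing (finishes minute 35). The controlling bound is minute 84, so blocking finishes at 84 + 34 = minute 118.

118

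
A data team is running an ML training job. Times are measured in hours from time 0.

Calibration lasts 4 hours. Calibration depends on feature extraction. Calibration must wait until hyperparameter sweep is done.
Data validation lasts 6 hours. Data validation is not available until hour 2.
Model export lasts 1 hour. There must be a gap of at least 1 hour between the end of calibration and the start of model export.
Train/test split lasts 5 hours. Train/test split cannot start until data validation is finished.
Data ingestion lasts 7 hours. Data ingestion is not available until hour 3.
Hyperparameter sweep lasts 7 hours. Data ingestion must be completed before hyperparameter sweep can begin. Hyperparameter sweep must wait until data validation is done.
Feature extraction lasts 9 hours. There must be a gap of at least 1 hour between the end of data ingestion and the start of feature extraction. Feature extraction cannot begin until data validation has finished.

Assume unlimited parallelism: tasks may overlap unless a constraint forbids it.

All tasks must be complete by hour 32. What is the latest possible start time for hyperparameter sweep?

19

Nothing follows model export; the deadline of hour 32 is its only limit. It must start by 32 − 1 = hour 31.
Calibration must finish before model export (must start by hour 31, minus 1-hour gap → hour 30). With a 4-hour duration, calibration must start by 30 − 4 = hour 26.
Hyperparameter sweep must finish before calibration (must start by hour 26). With a 7-hour duration, hyperparameter sweep must start by 26 − 7 = hour 19.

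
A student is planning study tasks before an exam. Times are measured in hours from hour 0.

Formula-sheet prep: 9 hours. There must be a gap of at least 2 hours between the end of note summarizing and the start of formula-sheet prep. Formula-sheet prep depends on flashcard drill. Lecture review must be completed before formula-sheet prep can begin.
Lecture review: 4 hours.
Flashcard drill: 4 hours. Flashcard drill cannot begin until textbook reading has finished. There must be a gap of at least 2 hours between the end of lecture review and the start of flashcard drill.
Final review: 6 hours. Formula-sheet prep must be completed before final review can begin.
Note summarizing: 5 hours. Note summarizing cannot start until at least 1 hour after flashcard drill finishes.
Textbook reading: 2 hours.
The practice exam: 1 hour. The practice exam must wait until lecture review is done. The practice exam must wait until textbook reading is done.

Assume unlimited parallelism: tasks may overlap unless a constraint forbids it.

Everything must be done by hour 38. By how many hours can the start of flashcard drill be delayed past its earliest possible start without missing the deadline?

Lecture review can start immediately at hour 0; it finishes at hour 4.
Nothing blocks textbook reading, so it runs from hour 0 to hour 2.
For flashcard drill: textbook reading (finishes hour 2); lecture review (finishes hour 4, plus 2-hour gap → hour 6). Taking the maximum gives a start of hour 6, and it finishes at 6 + 4 = hour 10.

Working backward from the deadline:
To finish by hour 38, final review (duration 6) must start no later than hour 32.
Formula-sheet prep has to be done before final review (must start by hour 32). That means finishing by hour 32, i.e. starting by 32 − 9 = hour 23.
Since formula-sheet prep (must start by hour 23, minus 2-hour gap → hour 21) depends on it, note summarizing must finish by hour 21. Backing off its 5-hour duration gives a latest start of hour 16.
Flashcard drill feeds note summarizing (must start by hour 16, minus 1-hour gap → hour 15); formula-sheet prep (must start by hour 23). Taking the minimum, flashcard drill must finish by hour 15 and start by 15 − 4 = hour 11.
So flashcard drill can start as early as hour 6 and as late as hour 11, giving 11 − 6 = 5 hours of slack.

5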